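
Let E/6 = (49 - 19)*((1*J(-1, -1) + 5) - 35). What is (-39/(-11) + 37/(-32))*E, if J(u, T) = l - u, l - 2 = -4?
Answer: -1173195/88 ≈ -13332.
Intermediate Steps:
l = -2 (l = 2 - 4 = -2)
J(u, T) = -2 - u
E = -5580 (E = 6*((49 - 19)*((1*(-2 - 1*(-1)) + 5) - 35)) = 6*(30*((1*(-2 + 1) + 5) - 35)) = 6*(30*((1*(-1) + 5) - 35)) = 6*(30*((-1 + 5) - 35)) = 6*(30*(4 - 35)) = 6*(30*(-31)) = 6*(-930) = -5580)
(-39/(-11) + 37/(-32))*E = (-39/(-11) + 37/(-32))*(-5580) = (-39*(-1/11) + 37*(-1/32))*(-5580) = (39/11 - 37/32)*(-5580) = (841/352)*(-5580) = -1173195/88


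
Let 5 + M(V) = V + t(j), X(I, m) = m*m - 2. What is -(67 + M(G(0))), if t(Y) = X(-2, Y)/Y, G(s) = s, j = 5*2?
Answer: -359/5 ≈ -71.800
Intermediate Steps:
j = 10
X(I, m) = -2 + m**2 (X(I, m) = m**2 - 2 = -2 + m**2)
t(Y) = (-2 + Y**2)/Y
M(V) = 24/5 + V (M(V) = -5 + (V + (10 - 2/10)) = -5 + (V + (10 - 2*1/10)) = -5 + (V + (10 - 1/5)) = -5 + (V + 49/5) = -5 + (49/5 + V) = 24/5 + V)
-(67 + M(G(0))) = -(67 + (24/5 + 0)) = -(67 + 24/5) = -1*359/5 = -359/5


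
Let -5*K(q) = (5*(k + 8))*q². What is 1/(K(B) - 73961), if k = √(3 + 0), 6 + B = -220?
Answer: -482569/225046566433 + 51076*√3/225046566433 ≈ -1.7512e-6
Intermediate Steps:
B = -226 (B = -6 - 220 = -226)
k = √3 ≈ 1.7320
K(q) = -q²*(40 + 5*√3)/5 (K(q) = -5*(√3 + 8)*q²/5 = -5*(8 + √3)*q²/5 = -(40 + 5*√3)*q²/5 = -q²*(40 + 5*√3)/5)
1/(K(B) - 73961) = 1/((-226)²*(-8 - √3) - 73961) = 1/(51076*(-8 - √3) - 73961) = 1/((-408608 - 51076*√3) - 73961) = 1/(-482569 - 51076*√3)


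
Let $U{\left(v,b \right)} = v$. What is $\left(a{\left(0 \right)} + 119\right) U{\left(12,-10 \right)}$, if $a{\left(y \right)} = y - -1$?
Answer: $1440$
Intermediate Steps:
$a{\left(y \right)} = 1 + y$ ($a{\left(y \right)} = y + 1 = 1 + y$)
$\left(a{\left(0 \right)} + 119\right) U{\left(12,-10 \right)} = \left(\left(1 + 0\right) + 119\right) 12 = \left(1 + 119\right) 12 = 120 \cdot 12 = 1440$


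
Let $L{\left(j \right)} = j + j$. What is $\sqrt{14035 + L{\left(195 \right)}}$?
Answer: $5 \sqrt{577} \approx 120.1$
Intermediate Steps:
$L{\left(j \right)} = 2 j$
$\sqrt{14035 + L{\left(195 \right)}} = \sqrt{14035 + 2 \cdot 195} = \sqrt{14035 + 390} = \sqrt{14425} = 5 \sqrt{577}$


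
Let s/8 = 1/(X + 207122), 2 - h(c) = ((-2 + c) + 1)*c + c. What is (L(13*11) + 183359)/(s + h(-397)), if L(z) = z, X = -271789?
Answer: -11866523834/10191971877 ≈ -1.1643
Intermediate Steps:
h(c) = 2 - c - c*(-1 + c) (h(c) = 2 - (((-2 + c) + 1)*c + c) = 2 - ((-1 + c)*c + c) = 2 - (c*(-1 + c) + c) = 2 - (c + c*(-1 + c)) = 2 + (-c - c*(-1 + c)) = 2 - c - c*(-1 + c))
s = -8/64667 (s = 8/(-271789 + 207122) = 8/(-64667) = 8*(-1/64667) = -8/64667 ≈ -0.00012371)
(L(13*11) + 183359)/(s + h(-397)) = (13*11 + 183359)/(-8/64667 + (2 - 1*(-397)²)) = (143 + 183359)/(-8/64667 + (2 - 1*157609)) = 183502/(-8/64667 + (2 - 157609)) = 183502/(-8/64667 - 157607) = 183502/(-10191971877/64667) = 183502*(-64667/10191971877) = -11866523834/10191971877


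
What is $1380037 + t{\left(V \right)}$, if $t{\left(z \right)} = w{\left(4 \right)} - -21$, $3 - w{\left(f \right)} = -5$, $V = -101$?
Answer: $1380066$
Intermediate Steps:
$w{\left(f \right)} = 8$ ($w{\left(f \right)} = 3 - -5 = 3 + 5 = 8$)
$t{\left(z \right)} = 29$ ($t{\left(z \right)} = 8 - -21 = 8 + 21 = 29$)
$1380037 + t{\left(V \right)} = 1380037 + 29 = 1380066$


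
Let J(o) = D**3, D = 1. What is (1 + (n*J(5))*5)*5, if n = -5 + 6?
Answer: 30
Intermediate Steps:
J(o) = 1 (J(o) = 1**3 = 1)
n = 1
(1 + (n*J(5))*5)*5 = (1 + (1*1)*5)*5 = (1 + 1*5)*5 = (1 + 5)*5 = 6*5 = 30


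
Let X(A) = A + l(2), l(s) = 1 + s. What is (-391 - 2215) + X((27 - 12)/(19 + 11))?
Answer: -5205/2 ≈ -2602.5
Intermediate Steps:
X(A) = 3 + A (X(A) = A + (1 + 2) = A + 3 = 3 + A)
(-391 - 2215) + X((27 - 12)/(19 + 11)) = (-391 - 2215) + (3 + (27 - 12)/(19 + 11)) = -2606 + (3 + 15/30) = -2606 + (3 + 15*(1/30)) = -2606 + (3 + 1/2) = -2606 + 7/2 = -5205/2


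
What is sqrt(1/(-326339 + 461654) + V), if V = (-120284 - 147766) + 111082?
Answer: I*sqrt(319345278157165)/45105 ≈ 396.19*I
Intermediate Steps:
V = -156968 (V = -268050 + 111082 = -156968)
sqrt(1/(-326339 + 461654) + V) = sqrt(1/(-326339 + 461654) - 156968) = sqrt(1/135315 - 156968) = sqrt(-21240124919/135315) = I*sqrt(319345278157165)/45105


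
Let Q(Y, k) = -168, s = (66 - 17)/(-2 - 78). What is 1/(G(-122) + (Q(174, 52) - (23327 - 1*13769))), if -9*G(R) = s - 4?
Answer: -80/778039 ≈ -0.00010282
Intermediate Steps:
s = -49/80 (s = 49/(-80) = 49*(-1/80) = -49/80 ≈ -0.61250)
G(R) = 41/80 (G(R) = -(-49/80 - 4)/9 = -⅑*(-369/80) = 41/80)
1/(G(-122) + (Q(174, 52) - (23327 - 1*13769))) = 1/(41/80 + (-168 - (23327 - 1*13769))) = 1/(41/80 + (-168 - (23327 - 13769))) = 1/(41/80 + (-168 - 1*9558)) = 1/(41/80 + (-168 - 9558)) = 1/(41/80 - 9726) = 1/(-778039/80) = -80/778039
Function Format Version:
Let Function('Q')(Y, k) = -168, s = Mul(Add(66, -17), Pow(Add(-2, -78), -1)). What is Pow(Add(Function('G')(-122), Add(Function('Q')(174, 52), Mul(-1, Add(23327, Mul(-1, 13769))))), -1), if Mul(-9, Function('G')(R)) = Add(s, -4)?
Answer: Rational(-80, 778039) ≈ -0.00010282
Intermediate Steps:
s = Rational(-49, 80) (s = Mul(49, Pow(-80, -1)) = Mul(49, Rational(-1, 80)) = Rational(-49, 80) ≈ -0.61250)
Function('G')(R) = Rational(41, 80) (Function('G')(R) = Mul(Rational(-1, 9), Add(Rational(-49, 80), -4)) = Mul(Rational(-1, 9), Rational(-369, 80)) = Rational(41, 80))
Pow(Add(Function('G')(-122), Add(Function('Q')(174, 52), Mul(-1, Add(23327, Mul(-1, 13769))))), -1) = Pow(Add(Rational(41, 80), Add(-168, Mul(-1, Add(23327, Mul(-1, 13769))))), -1) = Pow(Add(Rational(41, 80), Add(-168, Mul(-1, Add(23327, -13769)))), -1) = Pow(Add(Rational(41, 80), Add(-168, Mul(-1, 9558))), -1) = Pow(Add(Rational(41, 80), Add(-168, -9558)), -1) = Pow(Add(Rational(41, 80), -9726), -1) = Pow(Rational(-778039, 80), -1) = Rational(-80, 778039)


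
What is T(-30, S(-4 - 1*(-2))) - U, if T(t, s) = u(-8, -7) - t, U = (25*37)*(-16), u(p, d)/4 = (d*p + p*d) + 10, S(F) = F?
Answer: 15318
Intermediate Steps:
u(p, d) = 40 + 8*d*p (u(p, d) = 4*((d*p + p*d) + 10) = 4*((d*p + d*p) + 10) = 4*(2*d*p + 10) = 4*(10 + 2*d*p) = 40 + 8*d*p)
U = -14800 (U = 925*(-16) = -14800)
T(t, s) = 488 - t (T(t, s) = (40 + 8*(-7)*(-8)) - t = (40 + 448) - t = 488 - t)
T(-30, S(-4 - 1*(-2))) - U = (488 - 1*(-30)) - 1*(-14800) = (488 + 30) + 14800 = 518 + 14800 = 15318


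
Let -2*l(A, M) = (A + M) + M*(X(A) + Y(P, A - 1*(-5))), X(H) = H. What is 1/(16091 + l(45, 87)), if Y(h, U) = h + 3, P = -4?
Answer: 1/14111 ≈ 7.0867e-5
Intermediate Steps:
Y(h, U) = 3 + h
l(A, M) = -A/2 - M/2 - M*(-1 + A)/2 (l(A, M) = -((A + M) + M*(A + (3 - 4)))/2 = -((A + M) + M*(A - 1))/2 = -((A + M) + M*(-1 + A))/2 = -(A + M + M*(-1 + A))/2 = -A/2 - M/2 - M*(-1 + A)/2)
1/(16091 + l(45, 87)) = 1/(16091 + (½)*45*(-1 - 1*87)) = 1/(16091 + (½)*45*(-1 - 87)) = 1/(16091 + (½)*45*(-88)) = 1/(16091 - 1980) = 1/14111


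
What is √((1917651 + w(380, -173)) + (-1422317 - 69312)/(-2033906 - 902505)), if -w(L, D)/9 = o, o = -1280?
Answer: √16634299772187330010/2936411 ≈ 1388.9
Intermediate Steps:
w(L, D) = 11520 (w(L, D) = -9*(-1280) = 11520)
√((1917651 + w(380, -173)) + (-1422317 - 69312)/(-2033906 - 902505)) = √((1917651 + 11520) + (-1422317 - 69312)/(-2033906 - 902505)) = √(1929171 - 1491629/(-2936411)) = √(1929171 - 1491629*(-1/2936411)) = √(1929171 + 1491629/2936411) = √(5664840436910/2936411) = √16634299772187330010/2936411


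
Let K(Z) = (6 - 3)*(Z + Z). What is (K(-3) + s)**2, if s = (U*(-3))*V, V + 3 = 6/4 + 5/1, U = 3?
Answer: 9801/4 ≈ 2450.3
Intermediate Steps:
V = 7/2 (V = -3 + (6/4 + 5/1) = -3 + (6*(1/4) + 5*1) = -3 + (3/2 + 5) = -3 + 13/2 = 7/2 ≈ 3.5000)
K(Z) = 6*Z (K(Z) = 3*(2*Z) = 6*Z)
s = -63/2 (s = (3*(-3))*(7/2) = -9*7/2 = -63/2 ≈ -31.500)
(K(-3) + s)**2 = (6*(-3) - 63/2)**2 = (-18 - 63/2)**2 = (-99/2)**2 = 9801/4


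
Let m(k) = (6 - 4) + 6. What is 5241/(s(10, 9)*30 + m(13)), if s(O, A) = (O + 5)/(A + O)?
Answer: 99579/602 ≈ 165.41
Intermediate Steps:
m(k) = 8 (m(k) = 2 + 6 = 8)
s(O, A) = (5 + O)/(A + O)
5241/(s(10, 9)*30 + m(13)) = 5241/(((5 + 10)/(9 + 10))*30 + 8) = 5241/((15/19)*30 + 8) = 5241/(450/19 + 8) = 5241/(602/19) = 5241*(19/602) = 99579/602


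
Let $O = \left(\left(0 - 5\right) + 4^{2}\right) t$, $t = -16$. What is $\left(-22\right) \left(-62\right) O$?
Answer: $-240064$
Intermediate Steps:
$O = -176$ ($O = \left(\left(0 - 5\right) + 4^{2}\right) \left(-16\right) = \left(-5 + 16\right) \left(-16\right) = 11 \left(-16\right) = -176$)
$\left(-22\right) \left(-62\right) O = \left(-22\right) \left(-62\right) \left(-176\right) = 1364 \left(-176\right) = -240064$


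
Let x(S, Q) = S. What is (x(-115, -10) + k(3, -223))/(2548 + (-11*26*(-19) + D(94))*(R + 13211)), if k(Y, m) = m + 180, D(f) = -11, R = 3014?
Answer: -158/87990723 ≈ -1.7956e-6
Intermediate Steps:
k(Y, m) = 180 + m
(x(-115, -10) + k(3, -223))/(2548 + (-11*26*(-19) + D(94))*(R + 13211)) = (-115 + (180 - 223))/(2548 + (-11*26*(-19) - 11)*(3014 + 13211)) = (-115 - 43)/(2548 + (-286*(-19) - 11)*16225) = -158/(2548 + (5434 - 11)*16225) = -158/(2548 + 5423*16225) = -158/(2548 + 87988175) = -158/87990723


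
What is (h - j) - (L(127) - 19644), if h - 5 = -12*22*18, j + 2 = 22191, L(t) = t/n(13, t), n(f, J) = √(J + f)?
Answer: -7292 - 127*√35/70 ≈ -7302.7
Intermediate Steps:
L(t) = t/√(13 + t) (L(t) = t/(√(t + 13)) = t/(√(13 + t)) = t/√(13 + t))
j = 22189 (j = -2 + 22191 = 22189)
h = -4747 (h = 5 - 12*22*18 = 5 - 264*18 = 5 - 4752 = -4747)
(h - j) - (L(127) - 19644) = (-4747 - 1*22189) - (127/√(13 + 127) - 19644) = (-4747 - 22189) - (127/√140 - 19644) = -26936 - (127*(√35/70) - 19644) = -26936 - (127*√35/70 - 19644) = -26936 - (-19644 + 127*√35/70) = -26936 + (19644 - 127*√35/70) = -7292 - 127*√35/70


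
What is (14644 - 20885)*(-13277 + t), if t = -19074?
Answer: 201902591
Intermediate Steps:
(14644 - 20885)*(-13277 + t) = (14644 - 20885)*(-13277 - 19074) = -6241*(-32351) = 201902591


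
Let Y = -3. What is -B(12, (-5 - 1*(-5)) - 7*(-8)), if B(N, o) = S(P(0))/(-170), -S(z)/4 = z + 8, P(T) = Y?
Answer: -2/17 ≈ -0.11765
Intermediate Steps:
P(T) = -3
S(z) = -32 - 4*z (S(z) = -4*(z + 8) = -4*(8 + z) = -32 - 4*z)
B(N, o) = 2/17 (B(N, o) = (-32 - 4*(-3))/(-170) = (-32 + 12)*(-1/170) = -20*(-1/170) = 2/17)
-B(12, (-5 - 1*(-5)) - 7*(-8)) = -1*2/17 = -2/17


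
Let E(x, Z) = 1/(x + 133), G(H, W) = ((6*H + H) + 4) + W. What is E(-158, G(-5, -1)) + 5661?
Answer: 141524/25 ≈ 5661.0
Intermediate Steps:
G(H, W) = 4 + W + 7*H (G(H, W) = (7*H + 4) + W = (4 + 7*H) + W = 4 + W + 7*H)
E(x, Z) = 1/(133 + x)
E(-158, G(-5, -1)) + 5661 = 1/(133 - 158) + 5661 = 1/(-25) + 5661 = -1/25 + 5661 = 141524/25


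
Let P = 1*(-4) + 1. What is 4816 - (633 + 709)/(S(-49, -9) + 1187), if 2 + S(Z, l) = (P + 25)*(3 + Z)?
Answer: 831826/173 ≈ 4808.2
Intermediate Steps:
P = -3 (P = -4 + 1 = -3)
S(Z, l) = 64 + 22*Z (S(Z, l) = -2 + (-3 + 25)*(3 + Z) = -2 + 22*(3 + Z) = -2 + (66 + 22*Z) = 64 + 22*Z)
4816 - (633 + 709)/(S(-49, -9) + 1187) = 4816 - (633 + 709)/((64 + 22*(-49)) + 1187) = 4816 - 1342/((64 - 1078) + 1187) = 4816 - 1342/(-1014 + 1187) = 4816 - 1342/173 = 831826/173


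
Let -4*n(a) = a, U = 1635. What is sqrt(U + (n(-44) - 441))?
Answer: sqrt(1205) ≈ 34.713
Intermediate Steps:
n(a) = -a/4
sqrt(U + (n(-44) - 441)) = sqrt(1635 + (-1/4*(-44) - 441)) = sqrt(1635 + (11 - 441)) = sqrt(1635 - 430) = sqrt(1205)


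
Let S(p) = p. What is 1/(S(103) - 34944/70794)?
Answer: 11799/1209473 ≈ 0.0097555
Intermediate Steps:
1/(S(103) - 34944/70794) = 1/(103 - 34944/70794) = 1/(103 - 34944*1/70794) = 1/(103 - 5824/11799) = 1/(1209473/11799) = 11799/1209473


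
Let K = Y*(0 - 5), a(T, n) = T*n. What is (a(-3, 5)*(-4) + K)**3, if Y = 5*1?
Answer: 42875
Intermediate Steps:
Y = 5
K = -25 (K = 5*(0 - 5) = 5*(-5) = -25)
(a(-3, 5)*(-4) + K)**3 = (-3*5*(-4) - 25)**3 = (-15*(-4) - 25)**3 = (60 - 25)**3 = 35**3 = 42875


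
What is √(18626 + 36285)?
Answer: √54911 ≈ 234.33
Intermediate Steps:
√(18626 + 36285) = √54911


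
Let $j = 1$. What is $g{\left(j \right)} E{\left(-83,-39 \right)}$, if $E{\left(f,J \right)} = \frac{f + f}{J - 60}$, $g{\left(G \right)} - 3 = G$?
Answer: $\frac{664}{99} \approx 6.7071$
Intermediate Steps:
$g{\left(G \right)} = 3 + G$
$E{\left(f,J \right)} = \frac{2 f}{-60 + J}$
$g{\left(j \right)} E{\left(-83,-39 \right)} = \left(3 + 1\right) 2 \left(-83\right) \frac{1}{-60 - 39} = 4 \cdot 2 \left(-83\right) \frac{1}{-99} = 4 \cdot 2 \left(-83\right) \left(- \frac{1}{99}\right) = 4 \cdot \frac{166}{99} = \frac{664}{99}$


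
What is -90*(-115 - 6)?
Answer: 10890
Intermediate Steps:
-90*(-115 - 6) = -90*(-121) = 10890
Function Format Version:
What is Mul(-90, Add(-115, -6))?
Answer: 10890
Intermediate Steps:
Mul(-90, Add(-115, -6)) = Mul(-90, -121) = 10890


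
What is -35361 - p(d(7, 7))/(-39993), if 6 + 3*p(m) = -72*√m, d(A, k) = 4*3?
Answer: -1414192475/39993 - 16*√3/13331 ≈ -35361.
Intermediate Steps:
d(A, k) = 12
p(m) = -2 - 24*√m (p(m) = -2 + (-72*√m)/3 = -2 - 24*√m)
-35361 - p(d(7, 7))/(-39993) = -35361 - (-2 - 48*√3)/(-39993) = -35361 - (-2 - 48*√3)*(-1)/39993 = -35361 - (2/39993 + 16*√3/13331) = -35361 + (-2/39993 - 16*√3/13331) = -1414192475/39993 - 16*√3/13331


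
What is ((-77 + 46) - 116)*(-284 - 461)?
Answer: 109515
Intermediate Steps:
((-77 + 46) - 116)*(-284 - 461) = (-31 - 116)*(-745) = -147*(-745) = 109515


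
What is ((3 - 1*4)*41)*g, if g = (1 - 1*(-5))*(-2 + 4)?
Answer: -492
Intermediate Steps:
g = 12 (g = (1 + 5)*2 = 6*2 = 12)
((3 - 1*4)*41)*g = ((3 - 1*4)*41)*12 = ((3 - 4)*41)*12 = -1*41*12 = -41*12 = -492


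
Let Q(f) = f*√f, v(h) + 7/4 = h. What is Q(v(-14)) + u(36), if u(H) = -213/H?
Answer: -71/12 - 189*I*√7/8 ≈ -5.9167 - 62.506*I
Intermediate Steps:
v(h) = -7/4 + h
Q(f) = f^(3/2)
Q(v(-14)) + u(36) = (-7/4 - 14)^(3/2) - 213/36 = (-63/4)^(3/2) - 213*1/36 = -189*I*√7/8 - 71/12 = -71/12 - 189*I*√7/8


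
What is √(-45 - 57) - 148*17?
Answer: -2516 + I*√102 ≈ -2516.0 + 10.1*I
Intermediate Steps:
√(-45 - 57) - 148*17 = √(-102) - 2516 = I*√102 - 2516 = -2516 + I*√102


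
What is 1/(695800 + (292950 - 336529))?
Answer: 1/652221 ≈ 1.5332e-6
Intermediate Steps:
1/(695800 + (292950 - 336529)) = 1/(695800 - 43579) = 1/652221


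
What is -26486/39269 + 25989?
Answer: 1020535555/39269 ≈ 25988.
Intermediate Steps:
-26486/39269 + 25989 = 1020535555/39269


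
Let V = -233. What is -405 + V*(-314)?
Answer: 72757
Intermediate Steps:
-405 + V*(-314) = -405 - 233*(-314) = -405 + 73162 = 72757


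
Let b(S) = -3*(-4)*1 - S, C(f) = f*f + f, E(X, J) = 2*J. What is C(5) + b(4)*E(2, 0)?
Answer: 30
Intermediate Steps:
C(f) = f + f² (C(f) = f² + f = f + f²)
b(S) = 12 - S (b(S) = 12*1 - S = 12 - S)
C(5) + b(4)*E(2, 0) = 5*(1 + 5) + (12 - 1*4)*(2*0) = 5*6 + (12 - 4)*0 = 30 + 8*0 = 30 + 0 = 30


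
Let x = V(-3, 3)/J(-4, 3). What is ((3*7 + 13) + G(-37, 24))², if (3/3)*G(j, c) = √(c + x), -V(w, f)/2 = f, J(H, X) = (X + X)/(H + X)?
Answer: 1521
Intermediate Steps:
J(H, X) = 2*X/(H + X) (J(H, X) = (2*X)/(H + X) = 2*X/(H + X))
V(w, f) = -2*f
x = 1 (x = (-2*3)/((2*3/(-4 + 3))) = -6/(2*3/(-1)) = -6/(2*3*(-1)) = -6/(-6) = -6*(-⅙) = 1)
G(j, c) = √(1 + c) (G(j, c) = √(c + 1) = √(1 + c))
((3*7 + 13) + G(-37, 24))² = ((3*7 + 13) + √(1 + 24))² = ((21 + 13) + √25)² = (34 + 5)² = 39² = 1521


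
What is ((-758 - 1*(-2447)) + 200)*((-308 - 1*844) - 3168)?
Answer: -8160480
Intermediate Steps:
((-758 - 1*(-2447)) + 200)*((-308 - 1*844) - 3168) = ((-758 + 2447) + 200)*((-308 - 844) - 3168) = (1689 + 200)*(-1152 - 3168) = 1889*(-4320) = -8160480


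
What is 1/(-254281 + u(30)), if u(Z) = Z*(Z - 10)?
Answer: -1/253681 ≈ -3.9420e-6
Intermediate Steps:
u(Z) = Z*(-10 + Z)
1/(-254281 + u(30)) = 1/(-254281 + 30*(-10 + 30)) = 1/(-254281 + 30*20) = 1/(-254281 + 600) = 1/(-253681) = -1/253681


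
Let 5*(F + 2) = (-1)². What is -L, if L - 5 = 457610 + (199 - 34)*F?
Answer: -457318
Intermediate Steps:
F = -9/5 (F = -2 + (⅕)*(-1)² = -2 + (⅕)*1 = -2 + ⅕ = -9/5 ≈ -1.8000)
L = 457318 (L = 5 + (457610 + (199 - 34)*(-9/5)) = 5 + (457610 + 165*(-9/5)) = 5 + (457610 - 297) = 5 + 457313 = 457318)
-L = -1*457318 = -457318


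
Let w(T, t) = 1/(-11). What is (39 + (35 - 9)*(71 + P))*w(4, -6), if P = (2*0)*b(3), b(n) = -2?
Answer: -1885/11 ≈ -171.36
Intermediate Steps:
w(T, t) = -1/11
P = 0 (P = (2*0)*(-2) = 0*(-2) = 0)
(39 + (35 - 9)*(71 + P))*w(4, -6) = (39 + (35 - 9)*(71 + 0))*(-1/11) = (39 + 26*71)*(-1/11) = (39 + 1846)*(-1/11) = 1885*(-1/11) = -1885/11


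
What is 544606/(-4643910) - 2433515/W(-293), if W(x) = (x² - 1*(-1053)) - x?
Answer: -378283718794/13497524415 ≈ -28.026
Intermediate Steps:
W(x) = 1053 + x² - x (W(x) = (x² + 1053) - x = (1053 + x²) - x = 1053 + x² - x)
544606/(-4643910) - 2433515/W(-293) = 544606/(-4643910) - 2433515/(1053 + (-293)² - 1*(-293)) = 544606*(-1/4643910) - 2433515/(1053 + 85849 + 293) = -272303/2321955 - 2433515/87195 = -272303/2321955 - 2433515*1/87195 = -272303/2321955 - 486703/17439 = -378283718794/13497524415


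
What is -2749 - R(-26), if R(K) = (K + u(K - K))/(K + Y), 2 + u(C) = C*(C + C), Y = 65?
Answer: -107183/39 ≈ -2748.3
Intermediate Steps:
u(C) = -2 + 2*C² (u(C) = -2 + C*(C + C) = -2 + C*(2*C) = -2 + 2*C²)
R(K) = (-2 + K)/(65 + K) (R(K) = (K + (-2 + 2*(K - K)²))/(K + 65) = (K + (-2 + 2*0²))/(65 + K) = (K + (-2 + 2*0))/(65 + K) = (K + (-2 + 0))/(65 + K) = (K - 2)/(65 + K) = (-2 + K)/(65 + K))
-2749 - R(-26) = -2749 - (-2 - 26)/(65 - 26) = -2749 - (-28)/39 = -2749 - 1*(-28/39) = -2749 + 28/39 = -107183/39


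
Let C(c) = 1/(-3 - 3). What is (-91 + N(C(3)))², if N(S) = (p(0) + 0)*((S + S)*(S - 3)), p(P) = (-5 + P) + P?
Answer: 3003289/324 ≈ 9269.4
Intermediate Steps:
C(c) = -⅙ (C(c) = 1/(-6) = -⅙)
p(P) = -5 + 2*P
N(S) = -10*S*(-3 + S) (N(S) = ((-5 + 2*0) + 0)*((S + S)*(S - 3)) = ((-5 + 0) + 0)*((2*S)*(-3 + S)) = (-5 + 0)*(2*S*(-3 + S)) = -10*S*(-3 + S))
(-91 + N(C(3)))² = (-91 + 10*(-⅙)*(3 - 1*(-⅙)))² = (-91 + 10*(-⅙)*(3 + ⅙))² = (-91 + 10*(-⅙)*(19/6))² = (-91 - 95/18)² = (-1733/18)² = 3003289/324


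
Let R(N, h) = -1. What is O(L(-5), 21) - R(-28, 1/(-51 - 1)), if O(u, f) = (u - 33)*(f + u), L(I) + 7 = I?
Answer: -404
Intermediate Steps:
L(I) = -7 + I
O(u, f) = (-33 + u)*(f + u)
O(L(-5), 21) - R(-28, 1/(-51 - 1)) = ((-7 - 5)**2 - 33*21 - 33*(-7 - 5) + 21*(-7 - 5)) - 1*(-1) = ((-12)**2 - 693 - 33*(-12) + 21*(-12)) + 1 = (144 - 693 + 396 - 252) + 1 = -405 + 1 = -404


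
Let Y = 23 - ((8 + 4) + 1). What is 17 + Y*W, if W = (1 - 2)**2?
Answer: 27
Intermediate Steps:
W = 1 (W = (-1)**2 = 1)
Y = 10 (Y = 23 - (12 + 1) = 23 - 1*13 = 23 - 13 = 10)
17 + Y*W = 17 + 10*1 = 17 + 10 = 27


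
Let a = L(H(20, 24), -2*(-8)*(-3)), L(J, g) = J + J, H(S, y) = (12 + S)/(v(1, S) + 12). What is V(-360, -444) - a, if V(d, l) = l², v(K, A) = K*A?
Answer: 197134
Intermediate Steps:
v(K, A) = A*K
H(S, y) = 1 (H(S, y) = (12 + S)/(S*1 + 12) = (12 + S)/(S + 12) = (12 + S)/(12 + S) = 1)
L(J, g) = 2*J
a = 2 (a = 2*1 = 2)
V(-360, -444) - a = (-444)² - 1*2 = 197136 - 2 = 197134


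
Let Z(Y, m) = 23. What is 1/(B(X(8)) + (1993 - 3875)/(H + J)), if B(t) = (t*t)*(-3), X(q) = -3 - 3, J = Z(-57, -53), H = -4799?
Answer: -2388/256963 ≈ -0.0092932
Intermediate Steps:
J = 23
X(q) = -6
B(t) = -3*t² (B(t) = t²*(-3) = -3*t²)
1/(B(X(8)) + (1993 - 3875)/(H + J)) = 1/(-3*(-6)² + (1993 - 3875)/(-4799 + 23)) = 1/(-3*36 - 1882/(-4776)) = 1/(-108 - 1882*(-1/4776)) = 1/(-108 + 941/2388) = 1/(-256963/2388) = -2388/256963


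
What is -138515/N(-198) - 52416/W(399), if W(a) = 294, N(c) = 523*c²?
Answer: -25589577221/143525844 ≈ -178.29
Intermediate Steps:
-138515/N(-198) - 52416/W(399) = -138515/(523*(-198)²) - 52416/294 = -138515/(523*39204) - 52416*1/294 = -138515/20503692 - 1248/7 = -25589577221/143525844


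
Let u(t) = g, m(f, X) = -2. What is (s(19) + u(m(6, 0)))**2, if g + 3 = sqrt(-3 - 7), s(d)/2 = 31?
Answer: (59 + I*sqrt(10))**2 ≈ 3471.0 + 373.15*I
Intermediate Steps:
s(d) = 62 (s(d) = 2*31 = 62)
g = -3 + I*sqrt(10) (g = -3 + sqrt(-3 - 7) = -3 + sqrt(-10) = -3 + I*sqrt(10) ≈ -3.0 + 3.1623*I)
u(t) = -3 + I*sqrt(10)
(s(19) + u(m(6, 0)))**2 = (62 + (-3 + I*sqrt(10)))**2 = (59 + I*sqrt(10))**2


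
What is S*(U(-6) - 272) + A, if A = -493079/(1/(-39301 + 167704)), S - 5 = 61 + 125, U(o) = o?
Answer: -63312875935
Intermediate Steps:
S = 191 (S = 5 + (61 + 125) = 5 + 186 = 191)
A = -63312822837 (A = -493079/(1/128403) = -493079/1/128403 = -493079*128403 = -63312822837)
S*(U(-6) - 272) + A = 191*(-6 - 272) - 63312822837 = 191*(-278) - 63312822837 = -53098 - 63312822837 = -63312875935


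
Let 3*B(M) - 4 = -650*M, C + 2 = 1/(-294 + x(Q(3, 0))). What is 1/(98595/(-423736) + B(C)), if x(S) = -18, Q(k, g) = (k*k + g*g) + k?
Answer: 3813624/1659416227 ≈ 0.0022982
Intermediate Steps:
Q(k, g) = k + g**2 + k**2 (Q(k, g) = (k**2 + g**2) + k = (g**2 + k**2) + k = k + g**2 + k**2)
C = -625/312 (C = -2 + 1/(-294 - 18) = -2 + 1/(-312) = -2 - 1/312 = -625/312 ≈ -2.0032)
B(M) = 4/3 - 650*M/3 (B(M) = 4/3 + (-650*M)/3 = 4/3 - 650*M/3)
1/(98595/(-423736) + B(C)) = 1/(98595/(-423736) + (4/3 - 650/3*(-625/312))) = 1/(98595*(-1/423736) + (4/3 + 15625/36)) = 1/(-98595/423736 + 15673/36) = 1/(1659416227/3813624) = 3813624/1659416227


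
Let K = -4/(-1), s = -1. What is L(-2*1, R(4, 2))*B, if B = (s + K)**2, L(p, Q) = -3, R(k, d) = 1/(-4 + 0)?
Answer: -27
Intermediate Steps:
R(k, d) = -1/4 (R(k, d) = 1/(-4) = -1/4)
K = 4 (K = -4*(-1) = 4)
B = 9 (B = (-1 + 4)**2 = 3**2 = 9)
L(-2*1, R(4, 2))*B = -3*9 = -27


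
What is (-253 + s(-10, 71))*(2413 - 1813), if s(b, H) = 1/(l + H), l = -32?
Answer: -1973200/13 ≈ -1.5178e+5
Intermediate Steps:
s(b, H) = 1/(-32 + H)
(-253 + s(-10, 71))*(2413 - 1813) = (-253 + 1/(-32 + 71))*(2413 - 1813) = (-253 + 1/39)*600 = -9866/39*600 = -1973200/13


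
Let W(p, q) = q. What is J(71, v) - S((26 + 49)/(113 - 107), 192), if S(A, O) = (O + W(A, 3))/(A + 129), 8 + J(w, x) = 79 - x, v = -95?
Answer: 46588/283 ≈ 164.62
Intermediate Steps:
J(w, x) = 71 - x (J(w, x) = -8 + (79 - x) = 71 - x)
S(A, O) = (3 + O)/(129 + A) (S(A, O) = (O + 3)/(A + 129) = (3 + O)/(129 + A))
J(71, v) - S((26 + 49)/(113 - 107), 192) = (71 - 1*(-95)) - (3 + 192)/(129 + (26 + 49)/(113 - 107)) = (71 + 95) - 195/(129 + 75/6) = 166 - 195/(129 + 75*(⅙)) = 166 - 195/(129 + 25/2) = 166 - 195/283/2 = 166 - 2*195/283 = 166 - 1*390/283 = 166 - 390/283 = 46588/283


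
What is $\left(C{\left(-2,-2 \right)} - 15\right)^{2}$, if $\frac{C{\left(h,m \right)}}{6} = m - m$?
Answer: $225$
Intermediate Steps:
$C{\left(h,m \right)} = 0$ ($C{\left(h,m \right)} = 6 \left(m - m\right) = 6 \cdot 0 = 0$)
$\left(C{\left(-2,-2 \right)} - 15\right)^{2} = \left(0 - 15\right)^{2} = \left(-15\right)^{2} = 225$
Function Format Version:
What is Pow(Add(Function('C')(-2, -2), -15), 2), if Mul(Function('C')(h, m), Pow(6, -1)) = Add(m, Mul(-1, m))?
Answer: 225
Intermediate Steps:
Function('C')(h, m) = 0 (Function('C')(h, m) = Mul(6, Add(m, Mul(-1, m))) = Mul(6, 0) = 0)
Pow(Add(Function('C')(-2, -2), -15), 2) = Pow(Add(0, -15), 2) = Pow(-15, 2) = 225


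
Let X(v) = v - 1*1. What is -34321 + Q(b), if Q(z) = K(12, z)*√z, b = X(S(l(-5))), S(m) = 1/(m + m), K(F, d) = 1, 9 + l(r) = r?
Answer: -34321 + I*√203/14 ≈ -34321.0 + 1.0177*I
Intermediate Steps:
l(r) = -9 + r
S(m) = 1/(2*m)
X(v) = -1 + v (X(v) = v - 1 = -1 + v)
b = -29/28 (b = -1 + 1/(2*(-9 - 5)) = -1 + (½)/(-14) = -1 + (½)*(-1/14) = -1 - 1/28 = -29/28 ≈ -1.0357)
Q(z) = √z (Q(z) = 1*√z = √z)
-34321 + Q(b) = -34321 + √(-29/28) = -34321 + I*√203/14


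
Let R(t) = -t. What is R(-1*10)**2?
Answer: 100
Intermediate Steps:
R(-1*10)**2 = (-(-1)*10)**2 = (-1*(-10))**2 = 10**2 = 100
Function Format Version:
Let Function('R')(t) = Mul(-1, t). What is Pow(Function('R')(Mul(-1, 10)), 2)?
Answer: 100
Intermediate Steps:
Pow(Function('R')(Mul(-1, 10)), 2) = Pow(Mul(-1, Mul(-1, 10)), 2) = Pow(Mul(-1, -10), 2) = Pow(10, 2) = 100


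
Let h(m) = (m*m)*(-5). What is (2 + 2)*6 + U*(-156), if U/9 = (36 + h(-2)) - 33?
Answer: 23892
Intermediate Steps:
h(m) = -5*m**2 (h(m) = m**2*(-5) = -5*m**2)
U = -153 (U = 9*((36 - 5*(-2)**2) - 33) = 9*((36 - 5*4) - 33) = 9*((36 - 20) - 33) = 9*(16 - 33) = 9*(-17) = -153)
(2 + 2)*6 + U*(-156) = (2 + 2)*6 - 153*(-156) = 4*6 + 23868 = 24 + 23868 = 23892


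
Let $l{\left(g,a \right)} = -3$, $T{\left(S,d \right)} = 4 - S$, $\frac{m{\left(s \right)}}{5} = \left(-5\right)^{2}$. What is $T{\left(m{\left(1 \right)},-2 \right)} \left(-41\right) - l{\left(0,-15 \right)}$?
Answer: $4964$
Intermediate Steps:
$m{\left(s \right)} = 125$ ($m{\left(s \right)} = 5 \left(-5\right)^{2} = 5 \cdot 25 = 125$)
$T{\left(m{\left(1 \right)},-2 \right)} \left(-41\right) - l{\left(0,-15 \right)} = \left(4 - 125\right) \left(-41\right) - -3 = \left(4 - 125\right) \left(-41\right) + 3 = \left(-121\right) \left(-41\right) + 3 = 4961 + 3 = 4964$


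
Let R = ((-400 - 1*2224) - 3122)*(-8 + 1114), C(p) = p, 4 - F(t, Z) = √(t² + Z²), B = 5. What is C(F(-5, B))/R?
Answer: -1/1588769 + 5*√2/6355076 ≈ 4.8325e-7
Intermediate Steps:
F(t, Z) = 4 - √(Z² + t²) (F(t, Z) = 4 - √(t² + Z²) = 4 - √(Z² + t²))
R = -6355076 (R = ((-400 - 2224) - 3122)*1106 = (-2624 - 3122)*1106 = -5746*1106 = -6355076)
C(F(-5, B))/R = (4 - √(5² + (-5)²))/(-6355076) = (4 - √(25 + 25))*(-1/6355076) = (4 - √50)*(-1/6355076) = (4 - 5*√2)*(-1/6355076) = -1/1588769 + 5*√2/6355076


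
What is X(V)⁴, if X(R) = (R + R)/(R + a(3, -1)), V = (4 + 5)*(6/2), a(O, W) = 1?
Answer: 531441/38416 ≈ 13.834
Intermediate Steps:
V = 27 (V = 9*(6*(½)) = 9*3 = 27)
X(R) = 2*R/(1 + R) (X(R) = (R + R)/(R + 1) = (2*R)/(1 + R) = 2*R/(1 + R))
X(V)⁴ = (2*27/(1 + 27))⁴ = (2*27/28)⁴ = (2*27*(1/28))⁴ = (27/14)⁴ = 531441/38416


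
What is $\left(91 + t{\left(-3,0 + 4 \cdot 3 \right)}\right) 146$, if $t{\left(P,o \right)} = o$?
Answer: $15038$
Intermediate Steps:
$\left(91 + t{\left(-3,0 + 4 \cdot 3 \right)}\right) 146 = \left(91 + \left(0 + 4 \cdot 3\right)\right) 146 = \left(91 + \left(0 + 12\right)\right) 146 = \left(91 + 12\right) 146 = 103 \cdot 146 = 15038$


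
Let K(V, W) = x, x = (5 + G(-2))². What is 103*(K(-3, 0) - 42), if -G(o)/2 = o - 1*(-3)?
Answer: -3399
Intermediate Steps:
G(o) = -6 - 2*o (G(o) = -2*(o - 1*(-3)) = -2*(o + 3) = -2*(3 + o) = -6 - 2*o)
x = 9 (x = (5 + (-6 - 2*(-2)))² = (5 + (-6 + 4))² = (5 - 2)² = 3² = 9)
K(V, W) = 9
103*(K(-3, 0) - 42) = 103*(9 - 42) = 103*(-33) = -3399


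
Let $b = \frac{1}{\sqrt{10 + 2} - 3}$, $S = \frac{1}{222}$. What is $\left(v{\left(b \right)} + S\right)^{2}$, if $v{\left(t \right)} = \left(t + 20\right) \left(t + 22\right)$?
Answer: $\frac{3896137987}{16428} + \frac{1051336 \sqrt{3}}{37} \approx 2.8638 \cdot 10^{5}$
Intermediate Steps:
$S = \frac{1}{222} \approx 0.0045045$
$b = \frac{1}{-3 + 2 \sqrt{3}}$ ($b = \frac{1}{\sqrt{12} - 3} = \frac{1}{2 \sqrt{3} - 3} = \frac{1}{-3 + 2 \sqrt{3}} \approx 2.1547$)
$v{\left(t \right)} = \left(20 + t\right) \left(22 + t\right)$
$\left(v{\left(b \right)} + S\right)^{2} = \left(\left(440 + \left(1 + \frac{2 \sqrt{3}}{3}\right)^{2} + 42 \left(1 + \frac{2 \sqrt{3}}{3}\right)\right) + \frac{1}{222}\right)^{2} = \left(\left(440 + \left(1 + \frac{2 \sqrt{3}}{3}\right)^{2} + \left(42 + 28 \sqrt{3}\right)\right) + \frac{1}{222}\right)^{2} = \left(\left(482 + \left(1 + \frac{2 \sqrt{3}}{3}\right)^{2} + 28 \sqrt{3}\right) + \frac{1}{222}\right)^{2} = \left(\frac{107005}{222} + \left(1 + \frac{2 \sqrt{3}}{3}\right)^{2} + 28 \sqrt{3}\right)^{2}$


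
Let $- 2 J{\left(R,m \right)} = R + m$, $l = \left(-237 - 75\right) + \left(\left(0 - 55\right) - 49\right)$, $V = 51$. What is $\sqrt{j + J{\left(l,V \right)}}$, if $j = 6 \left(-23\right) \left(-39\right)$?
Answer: $\frac{\sqrt{22258}}{2} \approx 74.596$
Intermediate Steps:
$l = -416$ ($l = -312 - 104 = -416$)
$J{\left(R,m \right)} = - \frac{R}{2} - \frac{m}{2}$ ($J{\left(R,m \right)} = - \frac{R + m}{2} = - \frac{R}{2} - \frac{m}{2}$)
$j = 5382$ ($j = \left(-138\right) \left(-39\right) = 5382$)
$\sqrt{j + J{\left(l,V \right)}} = \sqrt{5382 - - \frac{365}{2}} = \sqrt{5382 + \left(208 - \frac{51}{2}\right)} = \sqrt{5382 + \frac{365}{2}} = \sqrt{\frac{11129}{2}} = \frac{\sqrt{22258}}{2}$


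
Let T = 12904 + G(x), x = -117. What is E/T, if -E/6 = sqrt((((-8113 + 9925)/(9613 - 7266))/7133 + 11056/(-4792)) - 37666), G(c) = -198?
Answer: -24*I*sqrt(59186192203164550253723)/63707562849497 ≈ -0.09165*I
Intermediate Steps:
T = 12706 (T = 12904 - 198 = 12706)
E = -48*I*sqrt(59186192203164550253723)/10027949449 (E = -6*sqrt((((-8113 + 9925)/(9613 - 7266))/7133 + 11056/(-4792)) - 37666) = -6*sqrt(((1812/2347)*(1/7133) + 11056*(-1/4792)) - 37666) = -6*sqrt(((1812*(1/2347))*(1/7133) - 1382/599) - 37666) = -6*sqrt(((1812/2347)*(1/7133) - 1382/599) - 37666) = -6*sqrt((1812/16741151 - 1382/599) - 37666) = -6*sqrt(-23135185294/10027949449 - 37666) = -48*I*sqrt(59186192203164550253723)/10027949449 ≈ -1164.5*I)
E/T = -48*I*sqrt(59186192203164550253723)/10027949449/12706 = -48*I*sqrt(59186192203164550253723)/10027949449*(1/12706) = -24*I*sqrt(59186192203164550253723)/63707562849497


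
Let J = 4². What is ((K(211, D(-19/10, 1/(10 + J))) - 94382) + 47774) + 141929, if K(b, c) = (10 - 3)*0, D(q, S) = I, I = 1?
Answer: 95321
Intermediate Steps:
J = 16
D(q, S) = 1
K(b, c) = 0 (K(b, c) = 7*0 = 0)
((K(211, D(-19/10, 1/(10 + J))) - 94382) + 47774) + 141929 = ((0 - 94382) + 47774) + 141929 = (-94382 + 47774) + 141929 = -46608 + 141929 = 95321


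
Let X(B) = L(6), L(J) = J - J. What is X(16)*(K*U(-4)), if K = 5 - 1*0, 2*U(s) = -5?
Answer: 0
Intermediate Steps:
L(J) = 0
U(s) = -5/2 (U(s) = (½)*(-5) = -5/2)
X(B) = 0
K = 5 (K = 5 + 0 = 5)
X(16)*(K*U(-4)) = 0*(5*(-5/2)) = 0*(-25/2) = 0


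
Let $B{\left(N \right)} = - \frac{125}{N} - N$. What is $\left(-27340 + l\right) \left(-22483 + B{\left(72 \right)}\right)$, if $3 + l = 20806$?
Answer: $\frac{3538881215}{24} \approx 1.4745 \cdot 10^{8}$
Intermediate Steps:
$l = 20803$ ($l = -3 + 20806 = 20803$)
$B{\left(N \right)} = - N - \frac{125}{N}$
$\left(-27340 + l\right) \left(-22483 + B{\left(72 \right)}\right) = \left(-27340 + 20803\right) \left(-22483 - \left(72 + \frac{125}{72}\right)\right) = - 6537 \left(-22483 - \frac{5309}{72}\right) = \left(-6537\right) \left(- \frac{1624085}{72}\right) = \frac{3538881215}{24}$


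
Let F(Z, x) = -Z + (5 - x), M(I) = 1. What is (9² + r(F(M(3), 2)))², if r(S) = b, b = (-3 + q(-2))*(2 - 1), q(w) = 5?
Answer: 6889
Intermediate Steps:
F(Z, x) = 5 - Z - x
b = 2 (b = (-3 + 5)*(2 - 1) = 2*1 = 2)
r(S) = 2
(9² + r(F(M(3), 2)))² = (9² + 2)² = (81 + 2)² = 83² = 6889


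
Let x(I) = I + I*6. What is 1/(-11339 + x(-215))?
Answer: -1/12844 ≈ -7.7857e-5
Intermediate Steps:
x(I) = 7*I (x(I) = I + 6*I = 7*I)
1/(-11339 + x(-215)) = 1/(-11339 + 7*(-215)) = 1/(-11339 - 1505) = 1/(-12844) = -1/12844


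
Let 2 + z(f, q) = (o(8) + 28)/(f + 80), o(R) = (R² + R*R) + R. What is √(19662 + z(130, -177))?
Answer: √216760110/105 ≈ 140.22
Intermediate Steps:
o(R) = R + 2*R² (o(R) = (R² + R²) + R = 2*R² + R = R + 2*R²)
z(f, q) = -2 + 164/(80 + f) (z(f, q) = -2 + (8*(1 + 2*8) + 28)/(f + 80) = -2 + (8*(1 + 16) + 28)/(80 + f) = -2 + (8*17 + 28)/(80 + f) = -2 + (136 + 28)/(80 + f) = -2 + 164/(80 + f))
√(19662 + z(130, -177)) = √(19662 + 2*(2 - 1*130)/(80 + 130)) = √(19662 + 2*(2 - 130)/210) = √(19662 + 2*(1/210)*(-128)) = √(19662 - 128/105) = √(2064382/105) = √216760110/105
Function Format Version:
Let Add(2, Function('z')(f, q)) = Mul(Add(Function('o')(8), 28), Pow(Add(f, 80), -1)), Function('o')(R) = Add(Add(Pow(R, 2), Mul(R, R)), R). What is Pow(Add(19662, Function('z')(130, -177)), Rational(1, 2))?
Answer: Mul(Rational(1, 105), Pow(216760110, Rational(1, 2))) ≈ 140.22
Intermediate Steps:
Function('o')(R) = Add(R, Mul(2, Pow(R, 2))) (Function('o')(R) = Add(Add(Pow(R, 2), Pow(R, 2)), R) = Add(Mul(2, Pow(R, 2)), R) = Add(R, Mul(2, Pow(R, 2))))
Function('z')(f, q) = Add(-2, Mul(164, Pow(Add(80, f), -1))) (Function('z')(f, q) = Add(-2, Mul(Add(Mul(8, Add(1, Mul(2, 8))), 28), Pow(Add(f, 80), -1))) = Add(-2, Mul(Add(Mul(8, Add(1, 16)), 28), Pow(Add(80, f), -1))) = Add(-2, Mul(Add(Mul(8, 17), 28), Pow(Add(80, f), -1))) = Add(-2, Mul(Add(136, 28), Pow(Add(80, f), -1))) = Add(-2, Mul(164, Pow(Add(80, f), -1))))
Pow(Add(19662, Function('z')(130, -177)), Rational(1, 2)) = Pow(Add(19662, Mul(2, Pow(Add(80, 130), -1), Add(2, Mul(-1, 130)))), Rational(1, 2)) = Pow(Add(19662, Mul(2, Pow(210, -1), Add(2, -130))), Rational(1, 2)) = Pow(Add(19662, Mul(2, Rational(1, 210), -128)), Rational(1, 2)) = Pow(Add(19662, Rational(-128, 105)), Rational(1, 2)) = Pow(Rational(2064382, 105), Rational(1, 2)) = Mul(Rational(1, 105), Pow(216760110, Rational(1, 2)))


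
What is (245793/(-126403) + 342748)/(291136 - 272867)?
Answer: 43324129651/2309256407 ≈ 18.761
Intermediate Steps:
(245793/(-126403) + 342748)/(291136 - 272867) = (245793*(-1/126403) + 342748)/18269 = (-245793/126403 + 342748)*(1/18269) = (43324129651/126403)*(1/18269) = 43324129651/2309256407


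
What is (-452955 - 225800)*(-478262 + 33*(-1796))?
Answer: 364851175150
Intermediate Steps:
(-452955 - 225800)*(-478262 + 33*(-1796)) = -678755*(-478262 - 59268) = -678755*(-537530) = 364851175150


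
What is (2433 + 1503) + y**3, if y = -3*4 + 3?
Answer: 3207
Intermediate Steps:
y = -9 (y = -12 + 3 = -9)
(2433 + 1503) + y**3 = (2433 + 1503) + (-9)**3 = 3936 - 729 = 3207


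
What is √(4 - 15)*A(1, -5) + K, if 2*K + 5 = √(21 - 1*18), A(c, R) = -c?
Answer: -5/2 + √3/2 - I*√11 ≈ -1.634 - 3.3166*I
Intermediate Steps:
K = -5/2 + √3/2 (K = -5/2 + √(21 - 1*18)/2 = -5/2 + √(21 - 18)/2 = -5/2 + √3/2 ≈ -1.6340)
√(4 - 15)*A(1, -5) + K = √(4 - 15)*(-1*1) + (-5/2 + √3/2) = √(-11)*(-1) + (-5/2 + √3/2) = (I*√11)*(-1) + (-5/2 + √3/2) = -I*√11 + (-5/2 + √3/2) = -5/2 + √3/2 - I*√11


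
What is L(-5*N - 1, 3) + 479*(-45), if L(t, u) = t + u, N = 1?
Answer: -21558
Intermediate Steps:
L(-5*N - 1, 3) + 479*(-45) = ((-5*1 - 1) + 3) + 479*(-45) = ((-5 - 1) + 3) - 21555 = (-6 + 3) - 21555 = -3 - 21555 = -21558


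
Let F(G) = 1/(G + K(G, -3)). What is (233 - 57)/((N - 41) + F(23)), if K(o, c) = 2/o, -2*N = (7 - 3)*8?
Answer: -23364/7561 ≈ -3.0901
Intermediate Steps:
N = -16 (N = -(7 - 3)*8/2 = -2*8 = -½*32 = -16)
F(G) = 1/(G + 2/G)
(233 - 57)/((N - 41) + F(23)) = (233 - 57)/((-16 - 41) + 23/(2 + 23²)) = 176/(-57 + 23/(2 + 529)) = 176/(-57 + 23/531) = 176/(-30244/531) = 176*(-531/30244) = -23364/7561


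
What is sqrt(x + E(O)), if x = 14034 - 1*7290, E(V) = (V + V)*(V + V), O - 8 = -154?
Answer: 2*sqrt(23002) ≈ 303.33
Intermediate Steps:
O = -146 (O = 8 - 154 = -146)
E(V) = 4*V**2 (E(V) = (2*V)*(2*V) = 4*V**2)
x = 6744 (x = 14034 - 7290 = 6744)
sqrt(x + E(O)) = sqrt(6744 + 4*(-146)**2) = sqrt(6744 + 4*21316) = sqrt(6744 + 85264) = sqrt(92008) = 2*sqrt(23002)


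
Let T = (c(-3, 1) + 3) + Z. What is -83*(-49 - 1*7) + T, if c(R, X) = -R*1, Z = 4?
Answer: 4658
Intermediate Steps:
c(R, X) = -R
T = 10 (T = (-1*(-3) + 3) + 4 = (3 + 3) + 4 = 6 + 4 = 10)
-83*(-49 - 1*7) + T = -83*(-49 - 1*7) + 10 = -83*(-49 - 7) + 10 = -83*(-56) + 10 = 4648 + 10 = 4658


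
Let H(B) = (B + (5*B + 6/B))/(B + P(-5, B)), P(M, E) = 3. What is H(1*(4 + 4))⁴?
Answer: 1445900625/3748096 ≈ 385.77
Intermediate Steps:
H(B) = (6*B + 6/B)/(3 + B) (H(B) = (B + (5*B + 6/B))/(B + 3) = (6*B + 6/B)/(3 + B))
H(1*(4 + 4))⁴ = (6*(1 + (1*(4 + 4))²)/(((1*(4 + 4)))*(3 + 1*(4 + 4))))⁴ = (6*(1 + (1*8)²)/(((1*8))*(3 + 1*8)))⁴ = (6*(1 + 8²)/(8*(3 + 8)))⁴ = (6*(⅛)*(1 + 64)/11)⁴ = (6*(⅛)*(1/11)*65)⁴ = (195/44)⁴ = 1445900625/3748096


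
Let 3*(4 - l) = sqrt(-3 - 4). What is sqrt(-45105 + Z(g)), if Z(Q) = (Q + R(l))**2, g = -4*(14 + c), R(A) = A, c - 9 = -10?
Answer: 4*sqrt(-24076 + 18*I*sqrt(7))/3 ≈ 0.20462 + 206.89*I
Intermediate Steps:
c = -1 (c = 9 - 10 = -1)
l = 4 - I*sqrt(7)/3 (l = 4 - sqrt(-3 - 4)/3 = 4 - I*sqrt(7)/3 ≈ 4.0 - 0.88192*I)
g = -52 (g = -4*(14 - 1) = -4*13 = -52)
Z(Q) = (4 + Q - I*sqrt(7)/3)**2 (Z(Q) = (Q + (4 - I*sqrt(7)/3))**2 = (4 + Q - I*sqrt(7)/3)**2)
sqrt(-45105 + Z(g)) = sqrt(-45105 + (12 + 3*(-52) - I*sqrt(7))**2/9) = sqrt(-45105 + (12 - 156 - I*sqrt(7))**2/9) = sqrt(-45105 + (-144 - I*sqrt(7))**2/9)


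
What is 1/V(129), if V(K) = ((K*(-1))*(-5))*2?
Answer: 1/1290 ≈ 0.00077519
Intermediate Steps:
V(K) = 10*K (V(K) = (-K*(-5))*2 = (5*K)*2 = 10*K)
1/V(129) = 1/(10*129) = 1/1290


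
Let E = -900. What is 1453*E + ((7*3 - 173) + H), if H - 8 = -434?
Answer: -1308278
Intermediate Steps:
H = -426 (H = 8 - 434 = -426)
1453*E + ((7*3 - 173) + H) = 1453*(-900) + ((7*3 - 173) - 426) = -1307700 + ((21 - 173) - 426) = -1307700 + (-152 - 426) = -1307700 - 578 = -1308278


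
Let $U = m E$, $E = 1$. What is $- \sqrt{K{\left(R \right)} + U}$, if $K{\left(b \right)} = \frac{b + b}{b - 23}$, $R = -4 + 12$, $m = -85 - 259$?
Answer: $- \frac{2 i \sqrt{19410}}{15} \approx - 18.576 i$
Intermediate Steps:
$m = -344$
$R = 8$
$U = -344$ ($U = \left(-344\right) 1 = -344$)
$K{\left(b \right)} = \frac{2 b}{-23 + b}$
$- \sqrt{K{\left(R \right)} + U} = - \sqrt{2 \cdot 8 \frac{1}{-23 + 8} - 344} = - \sqrt{2 \cdot 8 \frac{1}{-15} - 344} = - \sqrt{2 \cdot 8 \left(- \frac{1}{15}\right) - 344} = - \sqrt{- \frac{16}{15} - 344} = - \sqrt{- \frac{5176}{15}} = - \frac{2 i \sqrt{19410}}{15}$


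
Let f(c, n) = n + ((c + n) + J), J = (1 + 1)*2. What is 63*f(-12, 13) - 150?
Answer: 984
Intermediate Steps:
J = 4 (J = 2*2 = 4)
f(c, n) = 4 + c + 2*n (f(c, n) = n + ((c + n) + 4) = n + (4 + c + n) = 4 + c + 2*n)
63*f(-12, 13) - 150 = 63*(4 - 12 + 2*13) - 150 = 63*(4 - 12 + 26) - 150 = 63*18 - 150 = 1134 - 150 = 984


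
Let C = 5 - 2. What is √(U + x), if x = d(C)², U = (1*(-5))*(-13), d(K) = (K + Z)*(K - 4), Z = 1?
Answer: 9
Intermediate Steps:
C = 3
d(K) = (1 + K)*(-4 + K) (d(K) = (K + 1)*(K - 4) = (1 + K)*(-4 + K))
U = 65 (U = -5*(-13) = 65)
x = 16 (x = (-4 + 3² - 3*3)² = (-4 + 9 - 9)² = (-4)² = 16)
√(U + x) = √(65 + 16) = √81 = 9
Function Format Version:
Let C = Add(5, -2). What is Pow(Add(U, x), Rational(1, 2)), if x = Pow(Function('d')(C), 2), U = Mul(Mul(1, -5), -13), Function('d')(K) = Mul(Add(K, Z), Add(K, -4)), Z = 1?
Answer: 9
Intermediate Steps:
C = 3
Function('d')(K) = Mul(Add(1, K), Add(-4, K)) (Function('d')(K) = Mul(Add(K, 1), Add(K, -4)) = Mul(Add(1, K), Add(-4, K)))
U = 65 (U = Mul(-5, -13) = 65)
x = 16 (x = Pow(Add(-4, Pow(3, 2), Mul(-3, 3)), 2) = Pow(Add(-4, 9, -9), 2) = Pow(-4, 2) = 16)
Pow(Add(U, x), Rational(1, 2)) = Pow(Add(65, 16), Rational(1, 2)) = Pow(81, Rational(1, 2)) = 9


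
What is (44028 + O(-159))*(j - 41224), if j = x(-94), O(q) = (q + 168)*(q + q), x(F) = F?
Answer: -1700896788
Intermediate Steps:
O(q) = 2*q*(168 + q) (O(q) = (168 + q)*(2*q) = 2*q*(168 + q))
j = -94
(44028 + O(-159))*(j - 41224) = (44028 + 2*(-159)*(168 - 159))*(-94 - 41224) = (44028 + 2*(-159)*9)*(-41318) = (44028 - 2862)*(-41318) = 41166*(-41318) = -1700896788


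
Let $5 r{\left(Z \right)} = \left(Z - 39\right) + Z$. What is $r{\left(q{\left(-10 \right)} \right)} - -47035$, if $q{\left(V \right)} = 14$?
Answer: $\frac{235164}{5} \approx 47033.0$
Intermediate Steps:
$r{\left(Z \right)} = - \frac{39}{5} + \frac{2 Z}{5}$ ($r{\left(Z \right)} = \frac{\left(Z - 39\right) + Z}{5} = \frac{\left(-39 + Z\right) + Z}{5} = \frac{-39 + 2 Z}{5} = - \frac{39}{5} + \frac{2 Z}{5}$)
$r{\left(q{\left(-10 \right)} \right)} - -47035 = \left(- \frac{39}{5} + \frac{2}{5} \cdot 14\right) - -47035 = \left(- \frac{39}{5} + \frac{28}{5}\right) + 47035 = - \frac{11}{5} + 47035 = \frac{235164}{5}$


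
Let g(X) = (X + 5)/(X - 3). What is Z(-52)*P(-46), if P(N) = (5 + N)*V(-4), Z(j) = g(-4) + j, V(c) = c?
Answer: -59860/7 ≈ -8551.4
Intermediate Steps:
g(X) = (5 + X)/(-3 + X)
Z(j) = -⅐ + j (Z(j) = (5 - 4)/(-3 - 4) + j = 1/(-7) + j = -⅐*1 + j = -⅐ + j)
P(N) = -20 - 4*N (P(N) = (5 + N)*(-4) = -20 - 4*N)
Z(-52)*P(-46) = (-⅐ - 52)*(-20 - 4*(-46)) = -365*(-20 + 184)/7 = -365/7*164 = -59860/7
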